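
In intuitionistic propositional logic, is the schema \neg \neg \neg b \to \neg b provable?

This is triple-negation reduction, which is intuitionistically derivable.
Assume \neg \neg \neg b and suppose b. Then \neg \neg b (double-negation introduction), contradicting \neg \neg \neg b. So \neg b.

Yes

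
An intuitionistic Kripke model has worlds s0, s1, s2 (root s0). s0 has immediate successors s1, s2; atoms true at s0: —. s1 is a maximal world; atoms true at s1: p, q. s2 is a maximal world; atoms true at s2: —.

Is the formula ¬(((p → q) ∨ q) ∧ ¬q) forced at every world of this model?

No

Not every world: s0 ⊮ ¬(((p → q) ∨ q) ∧ ¬q).
s0 ⊮ ¬(((p → q) ∨ q) ∧ ¬q) since s2 is accessible from s0 and s2 ⊩ ((p → q) ∨ q) ∧ ¬q.
s2 ⊩ ((p → q) ∨ q) ∧ ¬q since s2 forces both conjuncts.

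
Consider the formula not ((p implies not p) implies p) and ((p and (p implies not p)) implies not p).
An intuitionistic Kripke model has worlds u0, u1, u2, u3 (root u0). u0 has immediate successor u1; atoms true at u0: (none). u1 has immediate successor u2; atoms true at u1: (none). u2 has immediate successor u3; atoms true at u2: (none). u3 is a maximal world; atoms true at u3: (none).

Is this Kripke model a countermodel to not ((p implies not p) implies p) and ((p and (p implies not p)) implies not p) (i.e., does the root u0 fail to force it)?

No

u0 forces not ((p implies not p) implies p) and ((p and (p implies not p)) implies not p) since u0 forces both conjuncts.
So the root u0 forces not ((p implies not p) implies p) and ((p and (p implies not p)) implies not p); the model is not a countermodel.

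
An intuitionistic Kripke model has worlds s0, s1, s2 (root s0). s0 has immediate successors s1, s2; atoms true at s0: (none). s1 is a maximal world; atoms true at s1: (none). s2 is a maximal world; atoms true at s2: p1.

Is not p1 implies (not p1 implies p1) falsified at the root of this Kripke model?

s0 does not force not p1 implies (not p1 implies p1): at the accessible world s1, s1 forces not p1 but s1 does not force not p1 implies p1.
s1 does not force not p1 implies p1: already at s1 itself, s1 forces not p1 but s1 does not force p1.
s1 lacks atom p1, so s1 does not force p1.
So the root s0 does not force not p1 implies (not p1 implies p1); the model is a countermodel.

Yes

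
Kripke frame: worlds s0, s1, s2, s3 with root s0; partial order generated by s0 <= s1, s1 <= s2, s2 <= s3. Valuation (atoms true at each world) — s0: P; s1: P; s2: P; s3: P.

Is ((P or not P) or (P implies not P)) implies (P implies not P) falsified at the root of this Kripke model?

s0 does not force ((P or not P) or (P implies not P)) implies (P implies not P): already at s0 itself, s0 forces (P or not P) or (P implies not P) but s0 does not force P implies not P.
s0 does not force P implies not P: already at s0 itself, s0 forces P but s0 does not force not P.
s0 does not force not P since s0 is accessible from s0 and s0 forces P.
So the root s0 does not force ((P or not P) or (P implies not P)) implies (P implies not P); the model is a countermodel.

Yes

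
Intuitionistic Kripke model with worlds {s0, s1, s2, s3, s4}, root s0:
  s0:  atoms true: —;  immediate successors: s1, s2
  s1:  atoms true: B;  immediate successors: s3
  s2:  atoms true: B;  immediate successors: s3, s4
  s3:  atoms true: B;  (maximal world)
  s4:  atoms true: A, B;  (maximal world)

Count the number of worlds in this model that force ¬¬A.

1

s0: does not force it — s0 ⊮ ¬¬A since s1 is accessible from s0 and s1 ⊩ ¬A.
s1: does not force it — s1 ⊮ ¬¬A since s1 is accessible from s1 and s1 ⊩ ¬A.
s2: does not force it.
s3: does not force it.
s4: forces it.
Worlds forcing the formula: {s4}.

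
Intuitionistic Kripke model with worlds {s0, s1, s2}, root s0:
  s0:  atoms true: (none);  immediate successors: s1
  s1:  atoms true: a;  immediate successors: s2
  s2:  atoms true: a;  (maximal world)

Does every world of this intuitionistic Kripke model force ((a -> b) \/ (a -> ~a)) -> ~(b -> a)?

Yes

s0 ||- ((a -> b) \/ (a -> ~a)) -> ~(b -> a) vacuously: no world accessible from s0 forces the antecedent (a -> b) \/ (a -> ~a).
Since the root s0 forces ((a -> b) \/ (a -> ~a)) -> ~(b -> a) and forcing is persistent (monotone upward), every world forces it.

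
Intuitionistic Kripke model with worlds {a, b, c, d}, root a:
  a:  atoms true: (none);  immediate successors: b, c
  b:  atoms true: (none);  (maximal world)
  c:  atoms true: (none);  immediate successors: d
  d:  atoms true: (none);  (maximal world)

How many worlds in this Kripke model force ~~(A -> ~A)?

a: forces it.
b: forces it.
c: forces it.
d: forces it.
Worlds forcing the formula: {a, b, c, d}.

4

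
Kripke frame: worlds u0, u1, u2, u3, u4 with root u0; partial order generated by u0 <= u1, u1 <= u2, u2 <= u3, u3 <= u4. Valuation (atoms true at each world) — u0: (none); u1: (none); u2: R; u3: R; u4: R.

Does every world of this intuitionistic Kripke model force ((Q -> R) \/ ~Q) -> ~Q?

Yes

u0 ||- ((Q -> R) \/ ~Q) -> ~Q: every world accessible from u0 that forces (Q -> R) \/ ~Q (namely u0, u1, u2, u3, u4) also forces ~Q.
Since the root u0 forces ((Q -> R) \/ ~Q) -> ~Q and forcing is persistent (monotone upward), every world forces it.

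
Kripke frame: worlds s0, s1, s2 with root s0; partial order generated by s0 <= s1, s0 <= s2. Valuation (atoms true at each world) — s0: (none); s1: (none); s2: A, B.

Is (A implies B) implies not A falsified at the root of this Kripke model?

Yes

s0 does not force (A implies B) implies not A: already at s0 itself, s0 forces A implies B but s0 does not force not A.
s0 does not force not A since s2 is accessible from s0 and s2 forces A.
So the root s0 does not force (A implies B) implies not A; the model is a countermodel.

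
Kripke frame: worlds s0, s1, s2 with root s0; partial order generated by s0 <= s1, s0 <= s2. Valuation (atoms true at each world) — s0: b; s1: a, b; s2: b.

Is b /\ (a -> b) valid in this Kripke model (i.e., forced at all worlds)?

s0 ||- b /\ (a -> b) since s0 forces both conjuncts.
Since the root s0 forces b /\ (a -> b) and forcing is persistent (monotone upward), every world forces it.

Yes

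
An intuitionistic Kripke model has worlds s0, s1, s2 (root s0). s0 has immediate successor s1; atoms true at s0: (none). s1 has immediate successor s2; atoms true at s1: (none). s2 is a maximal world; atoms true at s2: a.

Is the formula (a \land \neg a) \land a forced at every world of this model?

No

Not every world: s0 \nVdash (a \land \neg a) \land a.
s0 \nVdash (a \land \neg a) \land a since s0 fails a \land \neg a.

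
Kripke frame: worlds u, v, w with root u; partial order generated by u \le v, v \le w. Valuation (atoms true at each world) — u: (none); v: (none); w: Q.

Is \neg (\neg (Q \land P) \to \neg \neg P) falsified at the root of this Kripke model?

u \Vdash \neg (\neg (Q \land P) \to \neg \neg P): no world accessible from u forces \neg (Q \land P) \to \neg \neg P.
So the root u forces \neg (\neg (Q \land P) \to \neg \neg P); the model is not a countermodel.

No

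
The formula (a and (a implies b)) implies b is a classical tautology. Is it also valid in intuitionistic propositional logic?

This is modus ponens in implicational form, which is intuitionistically derivable.
If a world forces a and a implies b, then applying the implication at that world (which is accessible from itself) gives b.

Yes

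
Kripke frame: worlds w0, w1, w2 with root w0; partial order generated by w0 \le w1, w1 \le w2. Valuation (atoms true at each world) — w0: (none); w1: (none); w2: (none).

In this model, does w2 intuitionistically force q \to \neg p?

Yes

w2 \Vdash q \to \neg p vacuously: no world accessible from w2 forces the antecedent q.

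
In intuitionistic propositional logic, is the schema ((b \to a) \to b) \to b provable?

No

This is Peirce's law, which is not intuitionistically valid.
A Kripke countermodel: worlds 0, 1; order generated by 0 \le 1; atoms true at each world — 0:{}; 1:{b}.
0 \nVdash ((b \to a) \to b) \to b: already at 0 itself, 0 \Vdash (b \to a) \to b but 0 \nVdash b.
0 lacks atom b, so 0 \nVdash b.
So the root 0 does not force the formula.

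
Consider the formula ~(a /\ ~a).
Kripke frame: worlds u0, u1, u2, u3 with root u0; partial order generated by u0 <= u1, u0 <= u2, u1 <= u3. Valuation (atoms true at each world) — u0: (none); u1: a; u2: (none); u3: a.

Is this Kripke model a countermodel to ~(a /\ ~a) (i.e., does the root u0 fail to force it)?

No

u0 ||- ~(a /\ ~a): no world accessible from u0 forces a /\ ~a.
So the root u0 forces ~(a /\ ~a); the model is not a countermodel.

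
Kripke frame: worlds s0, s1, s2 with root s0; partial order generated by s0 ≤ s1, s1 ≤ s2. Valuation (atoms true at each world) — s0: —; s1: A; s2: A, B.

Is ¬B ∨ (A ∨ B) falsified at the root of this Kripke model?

s0 ⊮ ¬B ∨ (A ∨ B): neither disjunct is forced at s0.
s0 ⊮ ¬B since s2 is accessible from s0 and s2 ⊩ B.
So the root s0 does not force ¬B ∨ (A ∨ B); the model is a countermodel.

Yes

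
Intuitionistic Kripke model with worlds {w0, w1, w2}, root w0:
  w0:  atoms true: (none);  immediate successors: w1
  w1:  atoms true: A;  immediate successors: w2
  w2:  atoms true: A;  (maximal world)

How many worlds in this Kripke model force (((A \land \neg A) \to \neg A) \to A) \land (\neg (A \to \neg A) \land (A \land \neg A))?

0

w0: does not force it — w0 \nVdash (((A \land \neg A) \to \neg A) \to A) \land (\neg (A \to \neg A) \land (A \land \neg A)) since w0 fails ((A \land \neg A) \to \neg A) \to A.
w1: does not force it — w1 \nVdash (((A \land \neg A) \to \neg A) \to A) \land (\neg (A \to \neg A) \land (A \land \neg A)) since w1 fails \neg (A \to \neg A) \land (A \land \neg A).
w2: does not force it — w2 \nVdash (((A \land \neg A) \to \neg A) \to A) \land (\neg (A \to \neg A) \land (A \land \neg A)) since w2 fails \neg (A \to \neg A) \land (A \land \neg A).
Worlds forcing the formula: { }.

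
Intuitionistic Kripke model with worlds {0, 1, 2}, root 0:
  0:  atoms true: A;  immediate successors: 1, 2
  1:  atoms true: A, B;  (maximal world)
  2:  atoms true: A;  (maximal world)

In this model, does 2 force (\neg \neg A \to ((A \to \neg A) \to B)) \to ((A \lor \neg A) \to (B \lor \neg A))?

2 \nVdash (\neg \neg A \to ((A \to \neg A) \to B)) \to ((A \lor \neg A) \to (B \lor \neg A)): already at 2 itself, 2 \Vdash \neg \neg A \to ((A \to \neg A) \to B) but 2 \nVdash (A \lor \neg A) \to (B \lor \neg A).
2 \nVdash (A \lor \neg A) \to (B \lor \neg A): already at 2 itself, 2 \Vdash A \lor \neg A but 2 \nVdash B \lor \neg A.
2 \nVdash B \lor \neg A: neither disjunct is forced at 2.
2 lacks atom B, so 2 \nVdash B.

No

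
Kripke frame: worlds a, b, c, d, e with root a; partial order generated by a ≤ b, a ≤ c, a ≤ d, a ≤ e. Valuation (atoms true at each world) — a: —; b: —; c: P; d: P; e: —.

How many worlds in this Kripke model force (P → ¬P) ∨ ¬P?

a: does not force it — a ⊮ (P → ¬P) ∨ ¬P: neither disjunct is forced at a.
b: forces it.
c: does not force it — c ⊮ (P → ¬P) ∨ ¬P: neither disjunct is forced at c.
d: does not force it — d ⊮ (P → ¬P) ∨ ¬P: neither disjunct is forced at d.
e: forces it.
Worlds forcing the formula: {b, e}.

2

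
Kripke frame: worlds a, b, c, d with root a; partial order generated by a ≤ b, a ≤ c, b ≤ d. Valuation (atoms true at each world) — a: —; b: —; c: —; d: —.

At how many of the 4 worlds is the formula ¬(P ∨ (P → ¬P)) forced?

0

a: does not force it — a ⊮ ¬(P ∨ (P → ¬P)) since a is accessible from a and a ⊩ P ∨ (P → ¬P).
b: does not force it.
c: does not force it.
d: does not force it.
Worlds forcing the formula: { }.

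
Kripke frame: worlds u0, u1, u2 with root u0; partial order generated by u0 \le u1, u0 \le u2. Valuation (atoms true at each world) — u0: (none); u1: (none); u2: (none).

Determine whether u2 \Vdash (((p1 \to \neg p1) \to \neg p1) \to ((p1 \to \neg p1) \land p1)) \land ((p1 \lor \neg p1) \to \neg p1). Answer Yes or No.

No

u2 \nVdash (((p1 \to \neg p1) \to \neg p1) \to ((p1 \to \neg p1) \land p1)) \land ((p1 \lor \neg p1) \to \neg p1) since u2 fails ((p1 \to \neg p1) \to \neg p1) \to ((p1 \to \neg p1) \land p1).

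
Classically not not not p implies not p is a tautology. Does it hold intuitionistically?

Yes

This is triple-negation reduction, which is intuitionistically derivable.
Assume not not not p and suppose p. Then not not p (double-negation introduction), contradicting not not not p. So not p.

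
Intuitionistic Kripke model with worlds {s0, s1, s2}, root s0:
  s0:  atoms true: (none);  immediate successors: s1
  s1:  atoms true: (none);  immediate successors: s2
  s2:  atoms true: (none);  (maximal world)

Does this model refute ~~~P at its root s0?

s0 ||- ~~~P: no world accessible from s0 forces ~~P.
So the root s0 forces ~~~P; the model is not a countermodel.

No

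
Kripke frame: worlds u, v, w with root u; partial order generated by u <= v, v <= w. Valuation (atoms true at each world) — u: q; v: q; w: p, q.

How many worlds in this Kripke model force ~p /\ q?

u: does not force it — u ||-/- ~p /\ q since u fails ~p.
v: does not force it — v ||-/- ~p /\ q since v fails ~p.
w: does not force it — w ||-/- ~p /\ q since w fails ~p.
Worlds forcing the formula: { }.

0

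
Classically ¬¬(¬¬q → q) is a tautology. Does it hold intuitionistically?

Yes

This is the double negation of double-negation elimination, which is intuitionistically derivable.
By Glivenko's theorem the double negation of any classical propositional tautology is intuitionistically provable; ¬¬q → q is classically a tautology.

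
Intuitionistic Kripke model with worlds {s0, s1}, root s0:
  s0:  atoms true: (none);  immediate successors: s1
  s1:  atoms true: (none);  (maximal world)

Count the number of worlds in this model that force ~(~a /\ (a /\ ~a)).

s0: forces it.
s1: forces it.
Worlds forcing the formula: {s0, s1}.

2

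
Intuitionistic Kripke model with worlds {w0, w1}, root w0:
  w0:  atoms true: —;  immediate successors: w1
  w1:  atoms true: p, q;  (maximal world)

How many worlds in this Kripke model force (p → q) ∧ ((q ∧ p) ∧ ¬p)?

0

w0: does not force it — w0 ⊮ (p → q) ∧ ((q ∧ p) ∧ ¬p) since w0 fails (q ∧ p) ∧ ¬p.
w1: does not force it.
Worlds forcing the formula: { }.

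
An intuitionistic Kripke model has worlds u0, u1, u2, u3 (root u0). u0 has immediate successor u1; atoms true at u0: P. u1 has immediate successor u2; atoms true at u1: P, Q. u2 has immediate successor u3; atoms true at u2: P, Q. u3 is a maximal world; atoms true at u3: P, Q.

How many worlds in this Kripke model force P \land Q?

3

u0: does not force it — u0 \nVdash P \land Q since u0 fails Q.
u1: forces it.
u2: forces it.
u3: forces it.
Worlds forcing the formula: {u1, u2, u3}.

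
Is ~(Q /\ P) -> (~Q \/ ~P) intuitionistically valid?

This is the constructively invalid direction of De Morgan's law for conjunction, which is not intuitionistically valid.
A Kripke countermodel: worlds s0, s1, s2; order generated by s0 <= s1, s0 <= s2; atoms true at each world — s0:{}; s1:{Q}; s2:{P}.
s0 ||-/- ~(Q /\ P) -> (~Q \/ ~P): already at s0 itself, s0 ||- ~(Q /\ P) but s0 ||-/- ~Q \/ ~P.
s0 ||-/- ~Q \/ ~P: neither disjunct is forced at s0.
s0 ||-/- ~Q since s1 is accessible from s0 and s1 ||- Q.
So the root s0 does not force the formula.

No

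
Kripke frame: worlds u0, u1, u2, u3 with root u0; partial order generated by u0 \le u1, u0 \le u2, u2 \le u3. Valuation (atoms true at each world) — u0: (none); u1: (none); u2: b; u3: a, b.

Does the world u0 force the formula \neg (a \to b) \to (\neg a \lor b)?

u0 \Vdash \neg (a \to b) \to (\neg a \lor b) vacuously: no world accessible from u0 forces the antecedent \neg (a \to b).

Yes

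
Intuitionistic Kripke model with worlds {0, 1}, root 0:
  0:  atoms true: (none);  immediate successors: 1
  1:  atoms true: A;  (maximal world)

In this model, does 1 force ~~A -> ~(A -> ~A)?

1 ||- ~~A -> ~(A -> ~A): every world accessible from 1 that forces ~~A (namely 1) also forces ~(A -> ~A).

Yes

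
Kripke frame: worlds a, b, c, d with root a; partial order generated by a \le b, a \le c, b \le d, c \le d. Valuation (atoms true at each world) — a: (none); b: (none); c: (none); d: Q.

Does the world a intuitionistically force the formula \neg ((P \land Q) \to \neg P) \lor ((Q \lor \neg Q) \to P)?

No

a \nVdash \neg ((P \land Q) \to \neg P) \lor ((Q \lor \neg Q) \to P): neither disjunct is forced at a.
a \nVdash \neg ((P \land Q) \to \neg P) since a is accessible from a and a \Vdash (P \land Q) \to \neg P.
a \Vdash (P \land Q) \to \neg P vacuously: no world accessible from a forces the antecedent P \land Q.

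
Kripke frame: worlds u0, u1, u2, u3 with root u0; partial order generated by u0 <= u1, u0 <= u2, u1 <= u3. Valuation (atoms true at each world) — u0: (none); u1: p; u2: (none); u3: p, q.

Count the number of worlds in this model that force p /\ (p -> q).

u0: does not force it — u0 ||-/- p /\ (p -> q) since u0 fails p.
u1: does not force it.
u2: does not force it.
u3: forces it.
Worlds forcing the formula: {u3}.

1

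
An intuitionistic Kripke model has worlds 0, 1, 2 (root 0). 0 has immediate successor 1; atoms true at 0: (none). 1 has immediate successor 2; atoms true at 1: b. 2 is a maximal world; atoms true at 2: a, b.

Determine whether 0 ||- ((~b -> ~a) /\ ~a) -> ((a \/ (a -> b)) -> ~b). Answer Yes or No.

0 ||- ((~b -> ~a) /\ ~a) -> ((a \/ (a -> b)) -> ~b) vacuously: no world accessible from 0 forces the antecedent (~b -> ~a) /\ ~a.

Yes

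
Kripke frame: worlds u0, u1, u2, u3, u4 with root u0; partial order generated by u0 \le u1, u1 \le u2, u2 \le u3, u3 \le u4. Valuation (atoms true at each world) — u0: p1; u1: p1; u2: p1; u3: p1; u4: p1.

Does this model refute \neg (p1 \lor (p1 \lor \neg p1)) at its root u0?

Yes

u0 \nVdash \neg (p1 \lor (p1 \lor \neg p1)) since u0 is accessible from u0 and u0 \Vdash p1 \lor (p1 \lor \neg p1).
u0 \Vdash p1 \lor (p1 \lor \neg p1) via the disjunct p1.
So the root u0 does not force \neg (p1 \lor (p1 \lor \neg p1)); the model is a countermodel.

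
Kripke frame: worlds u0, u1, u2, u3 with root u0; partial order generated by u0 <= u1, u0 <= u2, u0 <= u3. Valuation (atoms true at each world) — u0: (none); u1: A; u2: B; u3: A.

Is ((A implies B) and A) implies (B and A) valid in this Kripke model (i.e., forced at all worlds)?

u0 forces ((A implies B) and A) implies (B and A) vacuously: no world accessible from u0 forces the antecedent (A implies B) and A.
Since the root u0 forces ((A implies B) and A) implies (B and A) and forcing is persistent (monotone upward), every world forces it.

Yes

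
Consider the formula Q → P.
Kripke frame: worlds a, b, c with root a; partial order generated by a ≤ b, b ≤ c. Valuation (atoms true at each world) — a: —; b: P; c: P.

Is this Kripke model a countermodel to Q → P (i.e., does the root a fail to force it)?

a ⊩ Q → P vacuously: no world accessible from a forces the antecedent Q.
So the root a forces Q → P; the model is not a countermodel.

No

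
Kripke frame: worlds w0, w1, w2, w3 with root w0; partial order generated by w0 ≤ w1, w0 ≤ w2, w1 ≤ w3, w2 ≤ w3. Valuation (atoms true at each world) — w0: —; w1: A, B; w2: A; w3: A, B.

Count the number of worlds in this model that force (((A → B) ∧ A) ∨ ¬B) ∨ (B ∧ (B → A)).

w0: does not force it — w0 ⊮ (((A → B) ∧ A) ∨ ¬B) ∨ (B ∧ (B → A)): neither disjunct is forced at w0.
w1: forces it.
w2: does not force it — w2 ⊮ (((A → B) ∧ A) ∨ ¬B) ∨ (B ∧ (B → A)): neither disjunct is forced at w2.
w3: forces it.
Worlds forcing the formula: {w1, w3}.

2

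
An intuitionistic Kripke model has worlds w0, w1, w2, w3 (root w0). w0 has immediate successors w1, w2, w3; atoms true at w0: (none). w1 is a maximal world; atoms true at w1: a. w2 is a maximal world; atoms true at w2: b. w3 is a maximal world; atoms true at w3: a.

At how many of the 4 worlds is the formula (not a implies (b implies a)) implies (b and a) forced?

1

w0: does not force it — w0 does not force (not a implies (b implies a)) implies (b and a): at the accessible world w1, w1 forces not a implies (b implies a) but w1 does not force b and a.
w1: does not force it — w1 does not force (not a implies (b implies a)) implies (b and a): already at w1 itself, w1 forces not a implies (b implies a) but w1 does not force b and a.
w2: forces it.
w3: does not force it — w3 does not force (not a implies (b implies a)) implies (b and a): already at w3 itself, w3 forces not a implies (b implies a) but w3 does not force b and a.
Worlds forcing the formula: {w2}.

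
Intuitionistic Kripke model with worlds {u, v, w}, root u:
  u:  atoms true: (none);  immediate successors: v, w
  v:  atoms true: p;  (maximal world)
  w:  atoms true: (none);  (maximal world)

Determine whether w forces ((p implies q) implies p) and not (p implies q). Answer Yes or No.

w does not force ((p implies q) implies p) and not (p implies q) since w fails (p implies q) implies p.

No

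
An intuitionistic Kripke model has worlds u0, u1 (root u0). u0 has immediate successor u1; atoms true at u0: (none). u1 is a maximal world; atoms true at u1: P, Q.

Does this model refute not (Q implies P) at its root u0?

u0 does not force not (Q implies P) since u0 is accessible from u0 and u0 forces Q implies P.
u0 forces Q implies P: every world accessible from u0 that forces Q (namely u1) also forces P.
So the root u0 does not force not (Q implies P); the model is a countermodel.

Yes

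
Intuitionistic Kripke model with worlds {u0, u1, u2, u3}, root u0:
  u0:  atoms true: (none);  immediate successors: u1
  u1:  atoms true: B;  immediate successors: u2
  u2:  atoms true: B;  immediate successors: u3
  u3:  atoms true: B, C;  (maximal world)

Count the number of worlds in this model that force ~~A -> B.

u0: forces it.
u1: forces it.
u2: forces it.
u3: forces it.
Worlds forcing the formula: {u0, u1, u2, u3}.

4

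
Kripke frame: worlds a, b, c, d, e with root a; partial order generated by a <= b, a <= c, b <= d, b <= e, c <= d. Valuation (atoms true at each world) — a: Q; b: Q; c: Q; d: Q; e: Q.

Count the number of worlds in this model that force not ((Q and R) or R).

a: forces it.
b: forces it.
c: forces it.
d: forces it.
e: forces it.
Worlds forcing the formula: {a, b, c, d, e}.

5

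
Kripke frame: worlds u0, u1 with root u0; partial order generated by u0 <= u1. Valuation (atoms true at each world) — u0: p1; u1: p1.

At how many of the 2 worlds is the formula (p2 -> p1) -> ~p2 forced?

2

u0: forces it.
u1: forces it.
Worlds forcing the formula: {u0, u1}.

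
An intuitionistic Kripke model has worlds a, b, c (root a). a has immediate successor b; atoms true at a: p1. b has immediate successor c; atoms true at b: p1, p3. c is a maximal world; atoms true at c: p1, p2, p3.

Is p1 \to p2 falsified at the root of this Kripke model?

a \nVdash p1 \to p2: already at a itself, a \Vdash p1 but a \nVdash p2.
a lacks atom p2, so a \nVdash p2.
So the root a does not force p1 \to p2; the model is a countermodel.

Yes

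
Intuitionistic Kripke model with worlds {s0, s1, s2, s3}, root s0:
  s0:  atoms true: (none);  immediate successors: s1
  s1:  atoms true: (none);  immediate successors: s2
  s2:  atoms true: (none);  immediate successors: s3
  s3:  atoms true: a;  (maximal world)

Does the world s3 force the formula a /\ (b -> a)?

s3 ||- a /\ (b -> a) since s3 forces both conjuncts.

Yes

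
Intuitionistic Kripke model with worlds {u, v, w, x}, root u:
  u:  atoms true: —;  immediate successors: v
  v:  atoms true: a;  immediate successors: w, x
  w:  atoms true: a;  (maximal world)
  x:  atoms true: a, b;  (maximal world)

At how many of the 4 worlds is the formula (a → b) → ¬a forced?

u: does not force it — u ⊮ (a → b) → ¬a: at the accessible world x, x ⊩ a → b but x ⊮ ¬a.
v: does not force it.
w: forces it.
x: does not force it.
Worlds forcing the formula: {w}.

1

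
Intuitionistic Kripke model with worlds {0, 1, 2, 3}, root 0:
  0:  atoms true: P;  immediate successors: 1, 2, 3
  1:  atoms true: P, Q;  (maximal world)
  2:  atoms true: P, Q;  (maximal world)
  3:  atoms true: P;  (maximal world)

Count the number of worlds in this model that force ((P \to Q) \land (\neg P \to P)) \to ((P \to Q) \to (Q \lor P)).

4

0: forces it.
1: forces it.
2: forces it.
3: forces it.
Worlds forcing the formula: {0, 1, 2, 3}.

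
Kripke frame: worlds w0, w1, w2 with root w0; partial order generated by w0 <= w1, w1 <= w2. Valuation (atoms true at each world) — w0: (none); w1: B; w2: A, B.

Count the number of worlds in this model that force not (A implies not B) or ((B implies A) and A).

w0: forces it.
w1: forces it.
w2: forces it.
Worlds forcing the formula: {w0, w1, w2}.

3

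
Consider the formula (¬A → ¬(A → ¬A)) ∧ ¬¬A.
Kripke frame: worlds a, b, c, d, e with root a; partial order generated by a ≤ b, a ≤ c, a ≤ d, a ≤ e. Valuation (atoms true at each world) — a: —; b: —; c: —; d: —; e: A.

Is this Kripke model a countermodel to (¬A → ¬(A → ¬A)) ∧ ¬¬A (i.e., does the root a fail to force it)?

Yes

a ⊮ (¬A → ¬(A → ¬A)) ∧ ¬¬A since a fails ¬A → ¬(A → ¬A).
So the root a does not force (¬A → ¬(A → ¬A)) ∧ ¬¬A; the model is a countermodel.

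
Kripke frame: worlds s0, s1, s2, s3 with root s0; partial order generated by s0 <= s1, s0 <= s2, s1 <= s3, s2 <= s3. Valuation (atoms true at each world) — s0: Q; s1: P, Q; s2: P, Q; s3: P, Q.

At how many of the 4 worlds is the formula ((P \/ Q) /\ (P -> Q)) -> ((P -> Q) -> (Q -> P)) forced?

3

s0: does not force it — s0 ||-/- ((P \/ Q) /\ (P -> Q)) -> ((P -> Q) -> (Q -> P)): already at s0 itself, s0 ||- (P \/ Q) /\ (P -> Q) but s0 ||-/- (P -> Q) -> (Q -> P).
s1: forces it.
s2: forces it.
s3: forces it.
Worlds forcing the formula: {s1, s2, s3}.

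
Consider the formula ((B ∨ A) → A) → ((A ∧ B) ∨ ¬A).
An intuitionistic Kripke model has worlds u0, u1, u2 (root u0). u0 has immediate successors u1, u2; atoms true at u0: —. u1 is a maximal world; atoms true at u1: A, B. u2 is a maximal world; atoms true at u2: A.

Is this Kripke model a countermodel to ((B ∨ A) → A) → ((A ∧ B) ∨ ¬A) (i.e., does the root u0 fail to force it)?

Yes

u0 ⊮ ((B ∨ A) → A) → ((A ∧ B) ∨ ¬A): already at u0 itself, u0 ⊩ (B ∨ A) → A but u0 ⊮ (A ∧ B) ∨ ¬A.
u0 ⊮ (A ∧ B) ∨ ¬A: neither disjunct is forced at u0.
u0 ⊮ A ∧ B since u0 fails A.
So the root u0 does not force ((B ∨ A) → A) → ((A ∧ B) ∨ ¬A); the model is a countermodel.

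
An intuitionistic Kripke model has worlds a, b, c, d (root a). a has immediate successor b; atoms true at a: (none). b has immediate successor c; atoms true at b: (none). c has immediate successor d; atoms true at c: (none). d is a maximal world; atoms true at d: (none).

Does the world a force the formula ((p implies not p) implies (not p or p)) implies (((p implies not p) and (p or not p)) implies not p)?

a forces ((p implies not p) implies (not p or p)) implies (((p implies not p) and (p or not p)) implies not p): every world accessible from a that forces (p implies not p) implies (not p or p) (namely a, b, c, d) also forces ((p implies not p) and (p or not p)) implies not p.

Yes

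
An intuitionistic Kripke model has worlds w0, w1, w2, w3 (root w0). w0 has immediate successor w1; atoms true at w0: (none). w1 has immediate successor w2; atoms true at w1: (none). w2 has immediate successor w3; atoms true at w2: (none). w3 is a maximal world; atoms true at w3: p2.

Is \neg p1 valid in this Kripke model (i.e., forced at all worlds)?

w0 \Vdash \neg p1: no world accessible from w0 forces p1.
Since the root w0 forces \neg p1 and forcing is persistent (monotone upward), every world forces it.

Yes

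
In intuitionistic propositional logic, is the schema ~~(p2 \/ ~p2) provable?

Yes

This is the double negation of excluded middle, which is intuitionistically derivable.
Assuming ~(p2 \/ ~p2): from p2 we'd get p2 \/ ~p2, so ~p2; but then p2 \/ ~p2 again — contradiction. Hence ~~(p2 \/ ~p2).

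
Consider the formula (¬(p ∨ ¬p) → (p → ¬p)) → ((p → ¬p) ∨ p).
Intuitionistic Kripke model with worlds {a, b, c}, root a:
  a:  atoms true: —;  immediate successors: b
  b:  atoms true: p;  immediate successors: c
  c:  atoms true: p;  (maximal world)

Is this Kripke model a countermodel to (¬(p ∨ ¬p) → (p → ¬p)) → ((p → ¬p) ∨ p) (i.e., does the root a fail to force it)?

Yes

a ⊮ (¬(p ∨ ¬p) → (p → ¬p)) → ((p → ¬p) ∨ p): already at a itself, a ⊩ ¬(p ∨ ¬p) → (p → ¬p) but a ⊮ (p → ¬p) ∨ p.
a ⊮ (p → ¬p) ∨ p: neither disjunct is forced at a.
a ⊮ p → ¬p: at the accessible world b, b ⊩ p but b ⊮ ¬p.
b ⊮ ¬p since b is accessible from b and b ⊩ p.
So the root a does not force (¬(p ∨ ¬p) → (p → ¬p)) → ((p → ¬p) ∨ p); the model is a countermodel.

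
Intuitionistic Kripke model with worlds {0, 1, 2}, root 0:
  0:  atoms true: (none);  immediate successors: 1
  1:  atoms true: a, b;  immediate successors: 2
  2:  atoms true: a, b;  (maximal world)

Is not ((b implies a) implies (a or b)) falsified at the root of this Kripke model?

0 does not force not ((b implies a) implies (a or b)) since 1 is accessible from 0 and 1 forces (b implies a) implies (a or b).
1 forces (b implies a) implies (a or b): every world accessible from 1 that forces b implies a (namely 1, 2) also forces a or b.
So the root 0 does not force not ((b implies a) implies (a or b)); the model is a countermodel.

Yes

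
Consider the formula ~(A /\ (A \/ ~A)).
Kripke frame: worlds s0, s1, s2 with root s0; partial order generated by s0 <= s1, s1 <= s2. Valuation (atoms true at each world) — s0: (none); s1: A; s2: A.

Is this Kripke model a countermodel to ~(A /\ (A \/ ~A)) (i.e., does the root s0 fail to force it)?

s0 ||-/- ~(A /\ (A \/ ~A)) since s1 is accessible from s0 and s1 ||- A /\ (A \/ ~A).
s1 ||- A /\ (A \/ ~A) since s1 forces both conjuncts.
So the root s0 does not force ~(A /\ (A \/ ~A)); the model is a countermodel.

Yes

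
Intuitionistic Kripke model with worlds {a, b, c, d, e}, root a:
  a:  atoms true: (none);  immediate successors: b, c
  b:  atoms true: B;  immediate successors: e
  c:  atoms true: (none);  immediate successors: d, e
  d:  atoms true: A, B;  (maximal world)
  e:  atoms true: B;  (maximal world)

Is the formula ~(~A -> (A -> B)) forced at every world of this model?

No

Not every world: a ||-/- ~(~A -> (A -> B)).
a ||-/- ~(~A -> (A -> B)) since a is accessible from a and a ||- ~A -> (A -> B).
a ||- ~A -> (A -> B): every world accessible from a that forces ~A (namely b, e) also forces A -> B.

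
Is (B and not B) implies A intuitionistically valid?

Yes

This is an instance of ex falso quodlibet, which is intuitionistically derivable.
No world can force both B and not B, so the antecedent B and not B is never forced and the implication holds vacuously at every world.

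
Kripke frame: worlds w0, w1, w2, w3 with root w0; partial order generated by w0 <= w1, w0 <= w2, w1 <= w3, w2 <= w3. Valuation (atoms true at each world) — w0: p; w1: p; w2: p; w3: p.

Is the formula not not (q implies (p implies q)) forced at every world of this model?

Yes

w0 forces not not (q implies (p implies q)): no world accessible from w0 forces not (q implies (p implies q)).
Since the root w0 forces not not (q implies (p implies q)) and forcing is persistent (monotone upward), every world forces it.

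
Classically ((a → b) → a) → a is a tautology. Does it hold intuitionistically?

This is Peirce's law, which is not intuitionistically valid.
A Kripke countermodel: worlds s0, s1; order generated by s0 ≤ s1; atoms true at each world — s0:{}; s1:{a}.
s0 ⊮ ((a → b) → a) → a: already at s0 itself, s0 ⊩ (a → b) → a but s0 ⊮ a.
s0 lacks atom a, so s0 ⊮ a.
So the root s0 does not force the formula.

No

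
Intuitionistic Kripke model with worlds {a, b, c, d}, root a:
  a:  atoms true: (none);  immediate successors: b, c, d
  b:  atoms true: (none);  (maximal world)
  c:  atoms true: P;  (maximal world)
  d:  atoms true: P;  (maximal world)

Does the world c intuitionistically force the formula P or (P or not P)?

c forces P or (P or not P) via the disjunct P.

Yes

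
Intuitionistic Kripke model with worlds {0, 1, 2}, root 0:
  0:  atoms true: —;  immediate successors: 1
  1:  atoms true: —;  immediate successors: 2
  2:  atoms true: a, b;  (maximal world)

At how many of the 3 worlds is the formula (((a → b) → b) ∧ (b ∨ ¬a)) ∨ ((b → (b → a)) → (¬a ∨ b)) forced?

0: does not force it — 0 ⊮ (((a → b) → b) ∧ (b ∨ ¬a)) ∨ ((b → (b → a)) → (¬a ∨ b)): neither disjunct is forced at 0.
1: does not force it — 1 ⊮ (((a → b) → b) ∧ (b ∨ ¬a)) ∨ ((b → (b → a)) → (¬a ∨ b)): neither disjunct is forced at 1.
2: forces it.
Worlds forcing the formula: {2}.

1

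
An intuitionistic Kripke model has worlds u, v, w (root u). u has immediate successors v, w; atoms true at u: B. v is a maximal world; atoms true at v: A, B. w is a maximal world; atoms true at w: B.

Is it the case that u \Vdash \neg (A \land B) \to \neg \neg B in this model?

Yes

u \Vdash \neg (A \land B) \to \neg \neg B: every world accessible from u that forces \neg (A \land B) (namely w) also forces \neg \neg B.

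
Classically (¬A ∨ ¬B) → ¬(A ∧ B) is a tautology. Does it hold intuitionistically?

This is a constructively valid De Morgan direction (disjunction of negations to negated conjunction), which is intuitionistically derivable.
If ¬A holds at a world then no accessible world forces A, hence none forces A ∧ B; likewise for ¬B.

Yes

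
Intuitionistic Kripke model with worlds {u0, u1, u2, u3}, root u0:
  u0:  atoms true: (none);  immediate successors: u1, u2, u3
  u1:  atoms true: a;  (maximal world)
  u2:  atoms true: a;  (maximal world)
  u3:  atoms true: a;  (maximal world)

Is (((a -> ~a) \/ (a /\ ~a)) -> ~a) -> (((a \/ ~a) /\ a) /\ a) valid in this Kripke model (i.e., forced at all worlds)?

No

Not every world: u0 ||-/- (((a -> ~a) \/ (a /\ ~a)) -> ~a) -> (((a \/ ~a) /\ a) /\ a).
u0 ||-/- (((a -> ~a) \/ (a /\ ~a)) -> ~a) -> (((a \/ ~a) /\ a) /\ a): already at u0 itself, u0 ||- ((a -> ~a) \/ (a /\ ~a)) -> ~a but u0 ||-/- ((a \/ ~a) /\ a) /\ a.
u0 ||-/- ((a \/ ~a) /\ a) /\ a since u0 fails (a \/ ~a) /\ a.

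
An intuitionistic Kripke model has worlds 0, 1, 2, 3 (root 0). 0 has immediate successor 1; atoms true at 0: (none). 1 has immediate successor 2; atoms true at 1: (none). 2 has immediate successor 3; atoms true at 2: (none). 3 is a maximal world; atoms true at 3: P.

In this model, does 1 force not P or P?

No

1 does not force not P or P: neither disjunct is forced at 1.
1 does not force not P since 3 is accessible from 1 and 3 forces P.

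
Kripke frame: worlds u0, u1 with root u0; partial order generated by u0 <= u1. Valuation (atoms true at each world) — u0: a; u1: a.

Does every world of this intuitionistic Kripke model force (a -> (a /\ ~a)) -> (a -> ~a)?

Yes

u0 ||- (a -> (a /\ ~a)) -> (a -> ~a) vacuously: no world accessible from u0 forces the antecedent a -> (a /\ ~a).
Since the root u0 forces (a -> (a /\ ~a)) -> (a -> ~a) and forcing is persistent (monotone upward), every world forces it.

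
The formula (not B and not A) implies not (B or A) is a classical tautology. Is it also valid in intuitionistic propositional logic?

Yes

This is a constructively valid De Morgan direction (conjunction of negations to negated disjunction), which is intuitionistically derivable.
If both not B and not A hold at a world, no accessible world forces B or forces A, so none forces B or A.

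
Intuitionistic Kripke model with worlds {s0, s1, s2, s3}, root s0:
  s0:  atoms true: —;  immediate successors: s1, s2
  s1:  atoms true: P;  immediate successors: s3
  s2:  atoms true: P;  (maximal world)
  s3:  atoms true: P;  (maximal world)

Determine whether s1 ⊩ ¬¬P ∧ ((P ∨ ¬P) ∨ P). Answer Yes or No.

Yes

s1 ⊩ ¬¬P ∧ ((P ∨ ¬P) ∨ P) since s1 forces both conjuncts.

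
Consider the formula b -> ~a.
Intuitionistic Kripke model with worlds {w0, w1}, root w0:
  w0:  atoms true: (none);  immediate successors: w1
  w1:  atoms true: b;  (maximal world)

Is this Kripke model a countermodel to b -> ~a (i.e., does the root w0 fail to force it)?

No

w0 ||- b -> ~a: every world accessible from w0 that forces b (namely w1) also forces ~a.
So the root w0 forces b -> ~a; the model is not a countermodel.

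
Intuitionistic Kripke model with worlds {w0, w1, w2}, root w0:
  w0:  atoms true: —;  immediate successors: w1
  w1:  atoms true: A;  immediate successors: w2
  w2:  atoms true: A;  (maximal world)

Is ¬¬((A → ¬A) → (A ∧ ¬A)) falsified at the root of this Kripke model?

No

w0 ⊩ ¬¬((A → ¬A) → (A ∧ ¬A)): no world accessible from w0 forces ¬((A → ¬A) → (A ∧ ¬A)).
So the root w0 forces ¬¬((A → ¬A) → (A ∧ ¬A)); the model is not a countermodel.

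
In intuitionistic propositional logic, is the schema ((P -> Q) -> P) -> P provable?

This is Peirce's law, which is not intuitionistically valid.
A Kripke countermodel: worlds 0, 1; order generated by 0 <= 1; atoms true at each world — 0:{}; 1:{P}.
0 ||-/- ((P -> Q) -> P) -> P: already at 0 itself, 0 ||- (P -> Q) -> P but 0 ||-/- P.
0 lacks atom P, so 0 ||-/- P.
So the root 0 does not force the formula.

No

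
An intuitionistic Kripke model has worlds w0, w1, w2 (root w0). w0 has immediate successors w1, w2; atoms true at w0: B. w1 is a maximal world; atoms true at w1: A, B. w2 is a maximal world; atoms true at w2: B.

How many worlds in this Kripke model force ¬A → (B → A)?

w0: does not force it — w0 ⊮ ¬A → (B → A): at the accessible world w2, w2 ⊩ ¬A but w2 ⊮ B → A.
w1: forces it.
w2: does not force it — w2 ⊮ ¬A → (B → A): already at w2 itself, w2 ⊩ ¬A but w2 ⊮ B → A.
Worlds forcing the formula: {w1}.

1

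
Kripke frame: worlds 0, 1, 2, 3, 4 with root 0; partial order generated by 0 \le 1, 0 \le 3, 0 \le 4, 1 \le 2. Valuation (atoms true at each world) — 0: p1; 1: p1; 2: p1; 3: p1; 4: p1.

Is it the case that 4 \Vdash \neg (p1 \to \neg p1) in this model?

Yes

4 \Vdash \neg (p1 \to \neg p1): no world accessible from 4 forces p1 \to \neg p1.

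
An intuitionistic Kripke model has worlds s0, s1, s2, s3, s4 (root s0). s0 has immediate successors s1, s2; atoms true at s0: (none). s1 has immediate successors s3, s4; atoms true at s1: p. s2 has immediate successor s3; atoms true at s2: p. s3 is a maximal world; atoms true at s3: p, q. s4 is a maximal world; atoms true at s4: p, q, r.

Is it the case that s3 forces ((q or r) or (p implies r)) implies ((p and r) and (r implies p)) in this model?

s3 does not force ((q or r) or (p implies r)) implies ((p and r) and (r implies p)): already at s3 itself, s3 forces (q or r) or (p implies r) but s3 does not force (p and r) and (r implies p).
s3 does not force (p and r) and (r implies p) since s3 fails p and r.

No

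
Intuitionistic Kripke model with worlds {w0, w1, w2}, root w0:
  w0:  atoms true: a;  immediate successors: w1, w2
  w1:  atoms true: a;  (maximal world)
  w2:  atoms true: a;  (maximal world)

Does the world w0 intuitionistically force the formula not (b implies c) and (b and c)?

w0 does not force not (b implies c) and (b and c) since w0 fails not (b implies c).

No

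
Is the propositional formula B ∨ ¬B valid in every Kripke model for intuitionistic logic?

No

This is the law of excluded middle, which is not intuitionistically valid.
A Kripke countermodel: worlds s0, s1; order generated by s0 ≤ s1; atoms true at each world — s0:{}; s1:{B}.
s0 ⊮ B ∨ ¬B: neither disjunct is forced at s0.
s0 lacks atom B, so s0 ⊮ B.
So the root s0 does not force the formula.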